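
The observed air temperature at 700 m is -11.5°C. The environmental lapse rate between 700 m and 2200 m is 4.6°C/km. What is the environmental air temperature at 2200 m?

Environmental to 2200 m: -4.6 × 1.5 km = -6.9°C, so T = -18.4°C.

-18.4°C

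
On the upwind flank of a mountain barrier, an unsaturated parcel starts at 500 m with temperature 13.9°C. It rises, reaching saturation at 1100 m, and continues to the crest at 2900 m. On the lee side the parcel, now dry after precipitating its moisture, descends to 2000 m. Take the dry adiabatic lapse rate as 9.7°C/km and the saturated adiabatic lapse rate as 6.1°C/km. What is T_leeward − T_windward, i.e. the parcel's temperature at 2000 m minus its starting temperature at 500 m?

Dry to 1100 m: -9.7 × 0.6 km = -5.82°C, so T = 8.08°C.
Saturated to 2900 m: -6.1 × 1.8 km = -10.98°C, so T = -2.9°C.
Dry descent to 2000 m: +9.7 × 0.9 km = +8.73°C, so T = 5.83°C.
Net change vs windward start: 5.83 − 13.9 = -8.07°C

-8.07°C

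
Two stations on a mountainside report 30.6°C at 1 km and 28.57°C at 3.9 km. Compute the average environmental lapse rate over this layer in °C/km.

Γ = −ΔT/Δz = (30.6 − 28.57) / (3900 − 1000) m
  = 2.03°C / 2.9 km = 0.7°C/km

0.7°C/km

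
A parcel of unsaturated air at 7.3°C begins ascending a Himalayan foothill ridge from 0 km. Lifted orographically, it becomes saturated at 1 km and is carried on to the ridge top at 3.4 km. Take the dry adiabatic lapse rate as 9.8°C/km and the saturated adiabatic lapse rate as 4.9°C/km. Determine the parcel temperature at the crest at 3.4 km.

-14.26°C

Dry to 1000 m: -9.8 × 1 km = -9.8°C, so T = -2.5°C.
Saturated to 3400 m: -4.9 × 2.4 km = -11.76°C, so T = -14.26°C.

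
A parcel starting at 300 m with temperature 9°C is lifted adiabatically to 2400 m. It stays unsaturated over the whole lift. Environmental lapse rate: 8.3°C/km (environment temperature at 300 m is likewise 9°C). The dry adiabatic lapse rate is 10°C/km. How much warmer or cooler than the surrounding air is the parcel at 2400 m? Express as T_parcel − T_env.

Parcel:
  From 300 m to 2400 m (dry): cools by 10 × 2.1 = 21°C, giving -12°C.
Environment:
  From 300 m to 2400 m (environment): cools by 8.3 × 2.1 = 17.43°C, giving -8.43°C.
T_parcel − T_env = -12 − (-8.43) = -3.57°C

-3.57°C (parcel cooler than environment)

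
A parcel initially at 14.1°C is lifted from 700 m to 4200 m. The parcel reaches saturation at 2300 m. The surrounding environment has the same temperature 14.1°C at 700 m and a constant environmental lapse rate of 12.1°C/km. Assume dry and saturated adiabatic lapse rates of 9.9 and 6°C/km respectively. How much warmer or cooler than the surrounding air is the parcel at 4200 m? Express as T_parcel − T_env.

Parcel:
  From 700 m to 2300 m (dry): cools by 9.9 × 1.6 = 15.84°C, giving -1.74°C.
  From 2300 m to 4200 m (saturated): cools by 6 × 1.9 = 11.4°C, giving -13.14°C.
Environment:
  From 700 m to 4200 m (environment): cools by 12.1 × 3.5 = 42.35°C, giving -28.25°C.
T_parcel − T_env = -13.14 − (-28.25) = +15.11°C

+15.11°C (parcel warmer than environment)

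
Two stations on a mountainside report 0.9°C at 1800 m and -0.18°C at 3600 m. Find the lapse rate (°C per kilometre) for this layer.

0.6°C/km

Γ = −ΔT/Δz = (0.9 − (-0.18)) / (3600 − 1800) m
  = 1.08°C / 1.8 km = 0.6°C/km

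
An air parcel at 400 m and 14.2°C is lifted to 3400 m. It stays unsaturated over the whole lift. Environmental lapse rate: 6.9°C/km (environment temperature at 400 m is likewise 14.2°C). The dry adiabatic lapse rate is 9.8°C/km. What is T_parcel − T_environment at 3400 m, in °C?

-8.7°C (parcel cooler than environment)

Parcel:
  400 → 3400 m (dry, 9.8°C/km): ΔT = -9.8 × 3 = -29.4°C → T = -15.2°C
Environment:
  400 → 3400 m (environment, 6.9°C/km): ΔT = -6.9 × 3 = -20.7°C → T = -6.5°C
T_parcel − T_env = -15.2 − (-6.5) = -8.7°C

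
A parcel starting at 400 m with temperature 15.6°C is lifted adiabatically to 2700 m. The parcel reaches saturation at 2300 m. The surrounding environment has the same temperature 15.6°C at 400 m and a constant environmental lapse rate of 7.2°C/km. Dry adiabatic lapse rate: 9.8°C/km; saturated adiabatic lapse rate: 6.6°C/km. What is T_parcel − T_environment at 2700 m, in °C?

Parcel:
  Dry to 2300 m: -9.8 × 1.9 km = -18.62°C, so T = -3.02°C.
  Saturated to 2700 m: -6.6 × 0.4 km = -2.64°C, so T = -5.66°C.
Environment:
  Environment to 2700 m: -7.2 × 2.3 km = -16.56°C, so T = -0.96°C.
T_parcel − T_env = -5.66 − (-0.96) = -4.7°C

-4.7°C (parcel cooler than environment)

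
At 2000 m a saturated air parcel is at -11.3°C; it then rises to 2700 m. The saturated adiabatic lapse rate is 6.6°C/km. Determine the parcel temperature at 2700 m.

-15.92°C

2000 → 2700 m (saturated adiabatic, 6.6°C/km): ΔT = -6.6 × 0.7 = -4.62°C → T = -15.92°C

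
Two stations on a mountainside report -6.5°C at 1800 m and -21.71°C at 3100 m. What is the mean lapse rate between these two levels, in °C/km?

11.7°C/km

Γ = −ΔT/Δz = (-6.5 − (-21.71)) / (3100 − 1800) m
  = 15.21°C / 1.3 km = 11.7°C/km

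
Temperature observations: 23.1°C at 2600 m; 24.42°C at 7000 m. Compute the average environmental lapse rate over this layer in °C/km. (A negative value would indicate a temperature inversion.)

Γ = −ΔT/Δz = (23.1 − 24.42) / (7000 − 2600) m
  = -1.32°C / 4.4 km = -0.3°C/km

-0.3°C/km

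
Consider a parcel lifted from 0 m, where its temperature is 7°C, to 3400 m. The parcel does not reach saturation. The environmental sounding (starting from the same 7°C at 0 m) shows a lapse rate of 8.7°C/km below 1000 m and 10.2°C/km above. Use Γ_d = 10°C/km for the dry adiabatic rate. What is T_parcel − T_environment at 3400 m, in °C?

-0.82°C (parcel cooler than environment)

Parcel:
  0–3400 m, dry: Δz = 3.4 km ⇒ ΔT = -34°C; T = -27°C
Environment:
  0–1000 m, environment, lower layer: Δz = 1 km ⇒ ΔT = -8.7°C; T = -1.7°C
  1000–3400 m, environment, upper layer: Δz = 2.4 km ⇒ ΔT = -24.48°C; T = -26.18°C
T_parcel − T_env = -27 − (-26.18) = -0.82°C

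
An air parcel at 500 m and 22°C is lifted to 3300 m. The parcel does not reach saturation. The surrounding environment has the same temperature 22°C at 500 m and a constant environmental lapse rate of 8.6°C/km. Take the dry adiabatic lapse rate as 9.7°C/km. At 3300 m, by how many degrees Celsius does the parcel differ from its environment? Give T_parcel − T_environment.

-3.08°C (parcel cooler than environment)

Parcel:
  From 500 m to 3300 m (dry): cools by 9.7 × 2.8 = 27.16°C, giving -5.16°C.
Environment:
  From 500 m to 3300 m (environment): cools by 8.6 × 2.8 = 24.08°C, giving -2.08°C.
T_parcel − T_env = -5.16 − (-2.08) = -3.08°C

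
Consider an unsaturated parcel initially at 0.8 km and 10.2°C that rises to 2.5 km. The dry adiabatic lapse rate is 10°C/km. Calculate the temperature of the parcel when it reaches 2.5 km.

Dry adiabatic to 2500 m: -10 × 1.7 km = -17°C, so T = -6.8°C.

-6.8°C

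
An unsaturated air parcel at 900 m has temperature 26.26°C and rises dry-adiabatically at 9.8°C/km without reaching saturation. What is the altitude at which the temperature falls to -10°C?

Height above start = (26.26 − (-10)) / 9.8 = 3.7 km
Altitude = 900 m + 3700 m = 4600 m

4600 m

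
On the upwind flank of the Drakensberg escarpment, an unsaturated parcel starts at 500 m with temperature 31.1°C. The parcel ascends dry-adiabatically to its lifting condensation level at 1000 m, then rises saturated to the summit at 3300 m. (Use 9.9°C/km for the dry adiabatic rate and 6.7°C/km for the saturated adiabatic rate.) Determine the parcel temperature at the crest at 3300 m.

10.74°C

500 → 1000 m (dry, 9.9°C/km): ΔT = -9.9 × 0.5 = -4.95°C → T = 26.15°C
1000 → 3300 m (saturated, 6.7°C/km): ΔT = -6.7 × 2.3 = -15.41°C → T = 10.74°C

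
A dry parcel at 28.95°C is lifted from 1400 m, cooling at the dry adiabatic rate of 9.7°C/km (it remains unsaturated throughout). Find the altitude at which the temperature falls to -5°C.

4900 m

Height above start = (28.95 − (-5)) / 9.7 = 3.5 km
Altitude = 1400 m + 3500 m = 4900 m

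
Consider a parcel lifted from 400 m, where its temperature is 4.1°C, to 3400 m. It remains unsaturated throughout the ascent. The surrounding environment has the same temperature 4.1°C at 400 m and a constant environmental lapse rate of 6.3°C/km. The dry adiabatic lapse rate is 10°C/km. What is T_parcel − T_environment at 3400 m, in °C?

-11.1°C (parcel cooler than environment)

Parcel:
  From 400 m to 3400 m (dry): cools by 10 × 3 = 30°C, giving -25.9°C.
Environment:
  From 400 m to 3400 m (environment): cools by 6.3 × 3 = 18.9°C, giving -14.8°C.
T_parcel − T_env = -25.9 − (-14.8) = -11.1°C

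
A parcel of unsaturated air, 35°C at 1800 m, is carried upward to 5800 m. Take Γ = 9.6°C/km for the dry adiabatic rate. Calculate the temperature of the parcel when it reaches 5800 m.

-3.4°C

1800 → 5800 m (dry adiabatic, 9.6°C/km): ΔT = -9.6 × 4 = -38.4°C → T = -3.4°C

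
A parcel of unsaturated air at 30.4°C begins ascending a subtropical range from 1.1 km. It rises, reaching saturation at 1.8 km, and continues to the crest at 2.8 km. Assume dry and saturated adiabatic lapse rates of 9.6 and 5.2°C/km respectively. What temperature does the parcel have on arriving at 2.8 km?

From 1100 m to 1800 m (dry): cools by 9.6 × 0.7 = 6.72°C, giving 23.68°C.
From 1800 m to 2800 m (saturated): cools by 5.2 × 1 = 5.2°C, giving 18.48°C.

18.48°C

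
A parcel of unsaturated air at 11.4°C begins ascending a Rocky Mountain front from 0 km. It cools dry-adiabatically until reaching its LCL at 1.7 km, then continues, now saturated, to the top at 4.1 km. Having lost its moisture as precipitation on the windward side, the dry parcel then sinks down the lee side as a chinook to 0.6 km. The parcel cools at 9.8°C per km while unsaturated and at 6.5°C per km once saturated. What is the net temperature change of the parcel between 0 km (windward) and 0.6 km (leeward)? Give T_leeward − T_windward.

Dry to 1700 m: -9.8 × 1.7 km = -16.66°C, so T = -5.26°C.
Saturated to 4100 m: -6.5 × 2.4 km = -15.6°C, so T = -20.86°C.
Dry descent to 600 m: +9.8 × 3.5 km = +34.3°C, so T = 13.44°C.
Net change vs windward start: 13.44 − 11.4 = +2.04°C

+2.04°C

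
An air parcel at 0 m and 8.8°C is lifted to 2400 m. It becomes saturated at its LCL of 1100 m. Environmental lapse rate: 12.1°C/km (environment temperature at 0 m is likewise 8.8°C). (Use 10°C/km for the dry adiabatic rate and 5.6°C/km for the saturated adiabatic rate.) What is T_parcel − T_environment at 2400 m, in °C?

+10.76°C (parcel warmer than environment)

Parcel:
  0–1100 m, dry: Δz = 1.1 km ⇒ ΔT = -11°C; T = -2.2°C
  1100–2400 m, saturated: Δz = 1.3 km ⇒ ΔT = -7.28°C; T = -9.48°C
Environment:
  0–2400 m, environment: Δz = 2.4 km ⇒ ΔT = -29.04°C; T = -20.24°C
T_parcel − T_env = -9.48 − (-20.24) = +10.76°C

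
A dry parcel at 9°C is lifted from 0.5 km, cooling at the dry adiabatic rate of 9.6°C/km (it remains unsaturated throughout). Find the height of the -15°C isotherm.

Height above start = (9 − (-15)) / 9.6 = 2.5 km
Altitude = 500 m + 2500 m = 3000 m

3 km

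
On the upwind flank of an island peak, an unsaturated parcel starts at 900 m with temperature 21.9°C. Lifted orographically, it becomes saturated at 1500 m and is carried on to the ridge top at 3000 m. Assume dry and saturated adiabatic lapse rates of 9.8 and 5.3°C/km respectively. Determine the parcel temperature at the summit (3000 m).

900 → 1500 m (dry, 9.8°C/km): ΔT = -9.8 × 0.6 = -5.88°C → T = 16.02°C
1500 → 3000 m (saturated, 5.3°C/km): ΔT = -5.3 × 1.5 = -7.95°C → T = 8.07°C

8.07°C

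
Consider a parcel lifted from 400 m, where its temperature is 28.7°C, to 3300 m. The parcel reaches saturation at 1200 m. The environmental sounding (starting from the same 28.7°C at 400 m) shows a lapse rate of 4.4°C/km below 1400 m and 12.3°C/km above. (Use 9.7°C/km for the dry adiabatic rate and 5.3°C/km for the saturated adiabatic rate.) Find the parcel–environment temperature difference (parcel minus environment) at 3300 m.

+8.88°C (parcel warmer than environment)

Parcel:
  From 400 m to 1200 m (dry): cools by 9.7 × 0.8 = 7.76°C, giving 20.94°C.
  From 1200 m to 3300 m (saturated): cools by 5.3 × 2.1 = 11.13°C, giving 9.81°C.
Environment:
  From 400 m to 1400 m (environment, lower layer): cools by 4.4 × 1 = 4.4°C, giving 24.3°C.
  From 1400 m to 3300 m (environment, upper layer): cools by 12.3 × 1.9 = 23.37°C, giving 0.93°C.
T_parcel − T_env = 9.81 − 0.93 = +8.88°C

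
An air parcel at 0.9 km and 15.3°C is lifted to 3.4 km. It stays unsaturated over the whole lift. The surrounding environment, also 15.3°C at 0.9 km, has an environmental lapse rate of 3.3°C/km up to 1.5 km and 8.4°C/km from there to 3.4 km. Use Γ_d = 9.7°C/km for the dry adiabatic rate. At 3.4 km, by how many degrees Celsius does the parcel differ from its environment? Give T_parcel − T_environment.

Parcel:
  Dry to 3400 m: -9.7 × 2.5 km = -24.25°C, so T = -8.95°C.
Environment:
  Environment, lower layer to 1500 m: -3.3 × 0.6 km = -1.98°C, so T = 13.32°C.
  Environment, upper layer to 3400 m: -8.4 × 1.9 km = -15.96°C, so T = -2.64°C.
T_parcel − T_env = -8.95 − (-2.64) = -6.31°C

-6.31°C (parcel cooler than environment)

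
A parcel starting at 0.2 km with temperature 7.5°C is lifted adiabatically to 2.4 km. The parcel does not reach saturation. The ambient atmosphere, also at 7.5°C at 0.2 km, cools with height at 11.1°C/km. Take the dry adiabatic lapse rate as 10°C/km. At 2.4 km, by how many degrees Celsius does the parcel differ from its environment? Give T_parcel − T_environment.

Parcel:
  From 200 m to 2400 m (dry): cools by 10 × 2.2 = 22°C, giving -14.5°C.
Environment:
  From 200 m to 2400 m (environment): cools by 11.1 × 2.2 = 24.42°C, giving -16.92°C.
T_parcel − T_env = -14.5 − (-16.92) = +2.42°C

+2.42°C (parcel warmer than environment)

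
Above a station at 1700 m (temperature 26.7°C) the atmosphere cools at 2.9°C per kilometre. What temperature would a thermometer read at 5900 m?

1700 → 5900 m (environmental, 2.9°C/km): ΔT = -2.9 × 4.2 = -12.18°C → T = 14.52°C

14.52°C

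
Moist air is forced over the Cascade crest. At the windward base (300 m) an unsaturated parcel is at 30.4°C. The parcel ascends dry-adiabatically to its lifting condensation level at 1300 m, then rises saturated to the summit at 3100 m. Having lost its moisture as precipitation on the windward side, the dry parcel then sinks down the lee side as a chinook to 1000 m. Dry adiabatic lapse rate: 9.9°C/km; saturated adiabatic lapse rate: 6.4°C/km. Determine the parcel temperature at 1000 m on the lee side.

Dry to 1300 m: -9.9 × 1 km = -9.9°C, so T = 20.5°C.
Saturated to 3100 m: -6.4 × 1.8 km = -11.52°C, so T = 8.98°C.
Dry descent to 1000 m: +9.9 × 2.1 km = +20.79°C, so T = 29.77°C.

29.77°C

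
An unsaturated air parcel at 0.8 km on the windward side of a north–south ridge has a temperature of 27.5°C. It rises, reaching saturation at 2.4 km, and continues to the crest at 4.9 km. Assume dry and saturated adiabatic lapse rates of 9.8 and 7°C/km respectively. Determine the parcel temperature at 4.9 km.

800–2400 m, dry: Δz = 1.6 km ⇒ ΔT = -15.68°C; T = 11.82°C
2400–4900 m, saturated: Δz = 2.5 km ⇒ ΔT = -17.5°C; T = -5.68°C

-5.68°C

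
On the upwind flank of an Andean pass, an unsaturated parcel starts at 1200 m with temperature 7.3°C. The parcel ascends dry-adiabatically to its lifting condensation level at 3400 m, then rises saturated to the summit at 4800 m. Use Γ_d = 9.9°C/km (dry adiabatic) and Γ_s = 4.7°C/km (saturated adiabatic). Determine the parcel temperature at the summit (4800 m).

-21.06°C

Dry to 3400 m: -9.9 × 2.2 km = -21.78°C, so T = -14.48°C.
Saturated to 4800 m: -4.7 × 1.4 km = -6.58°C, so T = -21.06°C.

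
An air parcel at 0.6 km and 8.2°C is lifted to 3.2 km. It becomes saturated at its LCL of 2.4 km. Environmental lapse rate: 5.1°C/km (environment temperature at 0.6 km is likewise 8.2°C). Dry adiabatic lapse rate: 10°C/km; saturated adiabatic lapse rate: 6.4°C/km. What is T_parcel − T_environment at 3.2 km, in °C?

Parcel:
  600–2400 m, dry: Δz = 1.8 km ⇒ ΔT = -18°C; T = -9.8°C
  2400–3200 m, saturated: Δz = 0.8 km ⇒ ΔT = -5.12°C; T = -14.92°C
Environment:
  600–3200 m, environment: Δz = 2.6 km ⇒ ΔT = -13.26°C; T = -5.06°C
T_parcel − T_env = -14.92 − (-5.06) = -9.86°C

-9.86°C (parcel cooler than environment)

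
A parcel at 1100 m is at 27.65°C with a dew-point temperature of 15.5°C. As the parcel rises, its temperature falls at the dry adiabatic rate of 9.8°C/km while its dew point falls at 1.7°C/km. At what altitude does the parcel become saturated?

2600 m

T and T_d converge at 9.8 − 1.7 = 8.1°C per km
Height above start = (27.65 − 15.5) / 8.1 = 1.5 km
LCL altitude = 1100 m + 1500 m = 2600 m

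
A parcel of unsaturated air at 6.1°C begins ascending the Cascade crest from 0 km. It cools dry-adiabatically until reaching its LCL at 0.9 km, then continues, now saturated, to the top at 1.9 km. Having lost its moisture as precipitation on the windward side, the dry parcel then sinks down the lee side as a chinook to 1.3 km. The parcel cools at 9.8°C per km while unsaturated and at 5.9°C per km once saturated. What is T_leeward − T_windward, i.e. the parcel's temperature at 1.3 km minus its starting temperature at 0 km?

-8.84°C

0 → 900 m (dry, 9.8°C/km): ΔT = -9.8 × 0.9 = -8.82°C → T = -2.72°C
900 → 1900 m (saturated, 5.9°C/km): ΔT = -5.9 × 1 = -5.9°C → T = -8.62°C
1900 → 1300 m (dry descent, 9.8°C/km): ΔT = +9.8 × 0.6 = +5.88°C → T = -2.74°C
Net change vs windward start: -2.74 − 6.1 = -8.84°C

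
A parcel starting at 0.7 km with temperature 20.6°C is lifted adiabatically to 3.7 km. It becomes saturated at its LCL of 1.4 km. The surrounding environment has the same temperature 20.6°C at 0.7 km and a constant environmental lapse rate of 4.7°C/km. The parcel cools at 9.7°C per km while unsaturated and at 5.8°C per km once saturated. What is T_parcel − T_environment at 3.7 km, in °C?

Parcel:
  From 700 m to 1400 m (dry): cools by 9.7 × 0.7 = 6.79°C, giving 13.81°C.
  From 1400 m to 3700 m (saturated): cools by 5.8 × 2.3 = 13.34°C, giving 0.47°C.
Environment:
  From 700 m to 3700 m (environment): cools by 4.7 × 3 = 14.1°C, giving 6.5°C.
T_parcel − T_env = 0.47 − 6.5 = -6.03°C

-6.03°C (parcel cooler than environment)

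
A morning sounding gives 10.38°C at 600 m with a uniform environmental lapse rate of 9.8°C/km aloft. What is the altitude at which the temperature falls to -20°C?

Height above start = (10.38 − (-20)) / 9.8 = 3.1 km
Altitude = 600 m + 3100 m = 3700 m

3700 m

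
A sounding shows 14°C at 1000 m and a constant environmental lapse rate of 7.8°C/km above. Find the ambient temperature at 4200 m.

1000–4200 m, environmental: Δz = 3.2 km ⇒ ΔT = -24.96°C; T = -10.96°C

-10.96°C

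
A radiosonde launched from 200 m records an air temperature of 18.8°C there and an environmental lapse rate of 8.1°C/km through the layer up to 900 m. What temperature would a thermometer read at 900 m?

13.13°C

Environmental to 900 m: -8.1 × 0.7 km = -5.67°C, so T = 13.13°C.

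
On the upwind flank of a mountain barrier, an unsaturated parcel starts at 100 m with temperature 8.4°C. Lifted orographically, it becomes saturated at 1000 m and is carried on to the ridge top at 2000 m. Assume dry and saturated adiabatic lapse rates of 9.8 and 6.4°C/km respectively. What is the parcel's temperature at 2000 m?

100 → 1000 m (dry, 9.8°C/km): ΔT = -9.8 × 0.9 = -8.82°C → T = -0.42°C
1000 → 2000 m (saturated, 6.4°C/km): ΔT = -6.4 × 1 = -6.4°C → T = -6.82°C

-6.82°C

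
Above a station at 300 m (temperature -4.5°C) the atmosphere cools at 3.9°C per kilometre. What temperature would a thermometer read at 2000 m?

300–2000 m, environmental: Δz = 1.7 km ⇒ ΔT = -6.63°C; T = -11.13°C

-11.13°C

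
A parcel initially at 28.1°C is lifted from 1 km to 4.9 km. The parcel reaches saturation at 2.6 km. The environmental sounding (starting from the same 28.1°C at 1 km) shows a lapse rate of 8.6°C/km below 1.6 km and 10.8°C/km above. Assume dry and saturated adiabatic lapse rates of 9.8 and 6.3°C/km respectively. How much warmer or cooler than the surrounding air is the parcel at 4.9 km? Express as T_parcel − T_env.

Parcel:
  1000 → 2600 m (dry, 9.8°C/km): ΔT = -9.8 × 1.6 = -15.68°C → T = 12.42°C
  2600 → 4900 m (saturated, 6.3°C/km): ΔT = -6.3 × 2.3 = -14.49°C → T = -2.07°C
Environment:
  1000 → 1600 m (environment, lower layer, 8.6°C/km): ΔT = -8.6 × 0.6 = -5.16°C → T = 22.94°C
  1600 → 4900 m (environment, upper layer, 10.8°C/km): ΔT = -10.8 × 3.3 = -35.64°C → T = -12.7°C
T_parcel − T_env = -2.07 − (-12.7) = +10.63°C

+10.63°C (parcel warmer than environment)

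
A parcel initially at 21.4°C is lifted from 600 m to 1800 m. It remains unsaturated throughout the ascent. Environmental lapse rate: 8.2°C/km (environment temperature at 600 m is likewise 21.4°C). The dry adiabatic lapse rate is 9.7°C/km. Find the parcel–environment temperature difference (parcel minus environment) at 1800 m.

Parcel:
  From 600 m to 1800 m (dry): cools by 9.7 × 1.2 = 11.64°C, giving 9.76°C.
Environment:
  From 600 m to 1800 m (environment): cools by 8.2 × 1.2 = 9.84°C, giving 11.56°C.
T_parcel − T_env = 9.76 − 11.56 = -1.8°C

-1.8°C (parcel cooler than environment)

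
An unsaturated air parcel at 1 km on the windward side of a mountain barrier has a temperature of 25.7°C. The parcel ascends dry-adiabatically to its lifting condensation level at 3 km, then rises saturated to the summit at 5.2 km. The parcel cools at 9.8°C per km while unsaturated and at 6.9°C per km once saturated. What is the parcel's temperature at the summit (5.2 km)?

-9.08°C

Dry to 3000 m: -9.8 × 2 km = -19.6°C, so T = 6.1°C.
Saturated to 5200 m: -6.9 × 2.2 km = -15.18°C, so T = -9.08°C.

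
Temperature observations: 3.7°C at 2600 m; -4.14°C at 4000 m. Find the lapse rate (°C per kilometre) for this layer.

5.6°C/km

Γ = −ΔT/Δz = (3.7 − (-4.14)) / (4000 − 2600) m
  = 7.84°C / 1.4 km = 5.6°C/km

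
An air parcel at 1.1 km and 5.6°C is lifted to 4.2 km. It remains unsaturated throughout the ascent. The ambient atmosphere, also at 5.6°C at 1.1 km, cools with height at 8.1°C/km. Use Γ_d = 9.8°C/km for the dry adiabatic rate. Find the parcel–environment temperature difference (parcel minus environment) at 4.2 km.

-5.27°C (parcel cooler than environment)

Parcel:
  Dry to 4200 m: -9.8 × 3.1 km = -30.38°C, so T = -24.78°C.
Environment:
  Environment to 4200 m: -8.1 × 3.1 km = -25.11°C, so T = -19.51°C.
T_parcel − T_env = -24.78 − (-19.51) = -5.27°C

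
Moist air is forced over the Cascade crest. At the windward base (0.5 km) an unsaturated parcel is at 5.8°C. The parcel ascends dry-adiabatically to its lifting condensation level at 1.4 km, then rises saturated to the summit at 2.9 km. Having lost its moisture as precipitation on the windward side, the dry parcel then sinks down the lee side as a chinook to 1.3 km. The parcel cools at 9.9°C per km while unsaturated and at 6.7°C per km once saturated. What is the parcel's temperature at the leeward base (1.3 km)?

Dry to 1400 m: -9.9 × 0.9 km = -8.91°C, so T = -3.11°C.
Saturated to 2900 m: -6.7 × 1.5 km = -10.05°C, so T = -13.16°C.
Dry descent to 1300 m: +9.9 × 1.6 km = +15.84°C, so T = 2.68°C.

2.68°C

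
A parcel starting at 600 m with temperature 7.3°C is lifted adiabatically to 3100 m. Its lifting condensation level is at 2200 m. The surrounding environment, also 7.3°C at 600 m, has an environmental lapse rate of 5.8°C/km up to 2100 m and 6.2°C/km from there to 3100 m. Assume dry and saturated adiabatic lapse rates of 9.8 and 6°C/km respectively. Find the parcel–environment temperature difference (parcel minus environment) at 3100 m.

-6.18°C (parcel cooler than environment)

Parcel:
  600 → 2200 m (dry, 9.8°C/km): ΔT = -9.8 × 1.6 = -15.68°C → T = -8.38°C
  2200 → 3100 m (saturated, 6°C/km): ΔT = -6 × 0.9 = -5.4°C → T = -13.78°C
Environment:
  600 → 2100 m (environment, lower layer, 5.8°C/km): ΔT = -5.8 × 1.5 = -8.7°C → T = -1.4°C
  2100 → 3100 m (environment, upper layer, 6.2°C/km): ΔT = -6.2 × 1 = -6.2°C → T = -7.6°C
T_parcel − T_env = -13.78 − (-7.6) = -6.18°C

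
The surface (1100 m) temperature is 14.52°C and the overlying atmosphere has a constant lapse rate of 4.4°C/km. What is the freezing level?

4400 m

Height above start = (14.52 − 0) / 4.4 = 3.3 km
Altitude = 1100 m + 3300 m = 4400 m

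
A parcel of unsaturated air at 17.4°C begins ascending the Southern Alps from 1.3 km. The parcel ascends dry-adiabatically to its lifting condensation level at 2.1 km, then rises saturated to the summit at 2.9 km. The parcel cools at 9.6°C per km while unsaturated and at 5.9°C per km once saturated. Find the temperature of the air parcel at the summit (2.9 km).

5°C

1300–2100 m, dry: Δz = 0.8 km ⇒ ΔT = -7.68°C; T = 9.72°C
2100–2900 m, saturated: Δz = 0.8 km ⇒ ΔT = -4.72°C; T = 5°C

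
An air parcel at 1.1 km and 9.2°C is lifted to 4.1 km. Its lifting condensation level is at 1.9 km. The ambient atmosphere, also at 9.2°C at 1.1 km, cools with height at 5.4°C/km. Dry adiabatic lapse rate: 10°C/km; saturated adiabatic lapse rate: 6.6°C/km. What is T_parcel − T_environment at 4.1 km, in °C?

-6.32°C (parcel cooler than environment)

Parcel:
  1100–1900 m, dry: Δz = 0.8 km ⇒ ΔT = -8°C; T = 1.2°C
  1900–4100 m, saturated: Δz = 2.2 km ⇒ ΔT = -14.52°C; T = -13.32°C
Environment:
  1100–4100 m, environment: Δz = 3 km ⇒ ΔT = -16.2°C; T = -7°C
T_parcel − T_env = -13.32 − (-7) = -6.32°C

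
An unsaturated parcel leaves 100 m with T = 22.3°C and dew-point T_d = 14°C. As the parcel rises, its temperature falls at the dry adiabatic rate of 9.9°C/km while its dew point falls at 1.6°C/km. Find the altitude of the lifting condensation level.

T and T_d converge at 9.9 − 1.6 = 8.3°C per km
Height above start = (22.3 − 14) / 8.3 = 1 km
LCL altitude = 100 m + 1000 m = 1100 m

1100 m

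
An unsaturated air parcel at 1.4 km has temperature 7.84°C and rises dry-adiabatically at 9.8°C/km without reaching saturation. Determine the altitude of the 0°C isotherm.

Height above start = (7.84 − 0) / 9.8 = 0.8 km
Altitude = 1400 m + 800 m = 2200 m

2.2 km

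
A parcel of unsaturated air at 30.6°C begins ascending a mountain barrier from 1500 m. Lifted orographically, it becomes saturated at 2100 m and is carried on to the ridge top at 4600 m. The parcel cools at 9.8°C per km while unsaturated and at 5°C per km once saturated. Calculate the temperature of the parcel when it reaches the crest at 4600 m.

1500 → 2100 m (dry, 9.8°C/km): ΔT = -9.8 × 0.6 = -5.88°C → T = 24.72°C
2100 → 4600 m (saturated, 5°C/km): ΔT = -5 × 2.5 = -12.5°C → T = 12.22°C

12.22°C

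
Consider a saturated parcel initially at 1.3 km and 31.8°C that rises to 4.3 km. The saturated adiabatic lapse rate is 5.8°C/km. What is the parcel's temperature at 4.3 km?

From 1300 m to 4300 m (saturated adiabatic): cools by 5.8 × 3 = 17.4°C, giving 14.4°C.

14.4°C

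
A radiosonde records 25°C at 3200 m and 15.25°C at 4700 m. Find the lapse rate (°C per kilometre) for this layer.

Γ = −ΔT/Δz = (25 − 15.25) / (4700 − 3200) m
  = 9.75°C / 1.5 km = 6.5°C/km

6.5°C/km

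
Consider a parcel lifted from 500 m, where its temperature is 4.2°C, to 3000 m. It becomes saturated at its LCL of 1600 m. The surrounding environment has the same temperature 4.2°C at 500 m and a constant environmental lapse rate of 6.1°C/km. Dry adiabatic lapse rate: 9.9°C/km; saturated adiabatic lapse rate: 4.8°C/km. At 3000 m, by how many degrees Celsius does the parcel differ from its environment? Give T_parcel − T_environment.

-2.36°C (parcel cooler than environment)

Parcel:
  From 500 m to 1600 m (dry): cools by 9.9 × 1.1 = 10.89°C, giving -6.69°C.
  From 1600 m to 3000 m (saturated): cools by 4.8 × 1.4 = 6.72°C, giving -13.41°C.
Environment:
  From 500 m to 3000 m (environment): cools by 6.1 × 2.5 = 15.25°C, giving -11.05°C.
T_parcel − T_env = -13.41 − (-11.05) = -2.36°C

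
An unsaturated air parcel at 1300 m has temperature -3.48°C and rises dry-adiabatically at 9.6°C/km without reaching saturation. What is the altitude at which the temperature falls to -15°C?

Height above start = (-3.48 − (-15)) / 9.6 = 1.2 km
Altitude = 1300 m + 1200 m = 2500 m

2500 m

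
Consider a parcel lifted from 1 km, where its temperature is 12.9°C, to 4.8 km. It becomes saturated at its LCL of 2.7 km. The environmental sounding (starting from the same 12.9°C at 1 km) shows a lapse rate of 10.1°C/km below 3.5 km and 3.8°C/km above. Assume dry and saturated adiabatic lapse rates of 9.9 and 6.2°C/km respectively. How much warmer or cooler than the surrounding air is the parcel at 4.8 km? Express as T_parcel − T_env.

Parcel:
  1000 → 2700 m (dry, 9.9°C/km): ΔT = -9.9 × 1.7 = -16.83°C → T = -3.93°C
  2700 → 4800 m (saturated, 6.2°C/km): ΔT = -6.2 × 2.1 = -13.02°C → T = -16.95°C
Environment:
  1000 → 3500 m (environment, lower layer, 10.1°C/km): ΔT = -10.1 × 2.5 = -25.25°C → T = -12.35°C
  3500 → 4800 m (environment, upper layer, 3.8°C/km): ΔT = -3.8 × 1.3 = -4.94°C → T = -17.29°C
T_parcel − T_env = -16.95 − (-17.29) = +0.34°C

+0.34°C (parcel warmer than environment)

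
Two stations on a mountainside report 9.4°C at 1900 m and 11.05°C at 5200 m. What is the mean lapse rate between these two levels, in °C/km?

-0.5°C/km

Γ = −ΔT/Δz = (9.4 − 11.05) / (5200 − 1900) m
  = -1.65°C / 3.3 km = -0.5°C/km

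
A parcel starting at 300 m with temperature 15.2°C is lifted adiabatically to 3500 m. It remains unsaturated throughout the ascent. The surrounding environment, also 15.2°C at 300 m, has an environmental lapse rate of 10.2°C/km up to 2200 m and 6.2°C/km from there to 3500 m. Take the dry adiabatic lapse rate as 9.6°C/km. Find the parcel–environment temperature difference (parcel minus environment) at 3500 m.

-3.28°C (parcel cooler than environment)

Parcel:
  300 → 3500 m (dry, 9.6°C/km): ΔT = -9.6 × 3.2 = -30.72°C → T = -15.52°C
Environment:
  300 → 2200 m (environment, lower layer, 10.2°C/km): ΔT = -10.2 × 1.9 = -19.38°C → T = -4.18°C
  2200 → 3500 m (environment, upper layer, 6.2°C/km): ΔT = -6.2 × 1.3 = -8.06°C → T = -12.24°C
T_parcel − T_env = -15.52 − (-12.24) = -3.28°C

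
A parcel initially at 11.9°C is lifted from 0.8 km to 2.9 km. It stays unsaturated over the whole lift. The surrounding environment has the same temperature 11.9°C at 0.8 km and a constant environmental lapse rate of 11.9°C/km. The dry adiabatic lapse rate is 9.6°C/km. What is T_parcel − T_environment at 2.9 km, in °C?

Parcel:
  From 800 m to 2900 m (dry): cools by 9.6 × 2.1 = 20.16°C, giving -8.26°C.
Environment:
  From 800 m to 2900 m (environment): cools by 11.9 × 2.1 = 24.99°C, giving -13.09°C.
T_parcel − T_env = -8.26 − (-13.09) = +4.83°C

+4.83°C (parcel warmer than environment)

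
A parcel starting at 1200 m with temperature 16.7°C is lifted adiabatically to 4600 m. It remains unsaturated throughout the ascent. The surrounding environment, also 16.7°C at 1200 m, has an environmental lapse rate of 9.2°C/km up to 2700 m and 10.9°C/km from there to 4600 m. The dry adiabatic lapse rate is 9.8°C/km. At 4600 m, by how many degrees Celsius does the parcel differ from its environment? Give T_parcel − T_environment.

Parcel:
  1200 → 4600 m (dry, 9.8°C/km): ΔT = -9.8 × 3.4 = -33.32°C → T = -16.62°C
Environment:
  1200 → 2700 m (environment, lower layer, 9.2°C/km): ΔT = -9.2 × 1.5 = -13.8°C → T = 2.9°C
  2700 → 4600 m (environment, upper layer, 10.9°C/km): ΔT = -10.9 × 1.9 = -20.71°C → T = -17.81°C
T_parcel − T_env = -16.62 − (-17.81) = +1.19°C

+1.19°C (parcel warmer than environment)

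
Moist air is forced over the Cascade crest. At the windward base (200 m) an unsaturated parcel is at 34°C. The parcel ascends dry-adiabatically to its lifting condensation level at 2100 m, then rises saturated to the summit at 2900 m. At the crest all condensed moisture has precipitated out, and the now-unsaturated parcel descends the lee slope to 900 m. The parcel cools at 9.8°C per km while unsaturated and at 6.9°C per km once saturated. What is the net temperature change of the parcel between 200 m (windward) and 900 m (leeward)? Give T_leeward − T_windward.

-4.54°C

From 200 m to 2100 m (dry): cools by 9.8 × 1.9 = 18.62°C, giving 15.38°C.
From 2100 m to 2900 m (saturated): cools by 6.9 × 0.8 = 5.52°C, giving 9.86°C.
From 2900 m to 900 m (dry descent): warms by 9.8 × 2 = 19.6°C, giving 29.46°C.
Net change vs windward start: 29.46 − 34 = -4.54°C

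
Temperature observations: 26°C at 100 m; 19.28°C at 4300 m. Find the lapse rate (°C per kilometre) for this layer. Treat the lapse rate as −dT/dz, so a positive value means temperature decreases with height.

Γ = −ΔT/Δz = (26 − 19.28) / (4300 − 100) m
  = 6.72°C / 4.2 km = 1.6°C/km

1.6°C/km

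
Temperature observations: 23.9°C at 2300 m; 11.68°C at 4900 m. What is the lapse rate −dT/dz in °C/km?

Γ = −ΔT/Δz = (23.9 − 11.68) / (4900 − 2300) m
  = 12.22°C / 2.6 km = 4.7°C/km

4.7°C/km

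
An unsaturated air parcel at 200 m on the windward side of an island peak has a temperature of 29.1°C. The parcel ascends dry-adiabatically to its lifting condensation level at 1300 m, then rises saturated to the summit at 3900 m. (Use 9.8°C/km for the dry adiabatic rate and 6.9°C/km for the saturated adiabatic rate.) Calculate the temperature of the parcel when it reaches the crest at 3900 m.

200–1300 m, dry: Δz = 1.1 km ⇒ ΔT = -10.78°C; T = 18.32°C
1300–3900 m, saturated: Δz = 2.6 km ⇒ ΔT = -17.94°C; T = 0.38°C

0.38°C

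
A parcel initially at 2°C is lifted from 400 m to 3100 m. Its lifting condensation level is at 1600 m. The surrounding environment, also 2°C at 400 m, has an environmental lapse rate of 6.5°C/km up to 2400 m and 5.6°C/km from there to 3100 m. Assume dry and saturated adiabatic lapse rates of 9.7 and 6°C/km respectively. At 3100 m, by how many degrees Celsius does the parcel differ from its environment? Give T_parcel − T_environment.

Parcel:
  400 → 1600 m (dry, 9.7°C/km): ΔT = -9.7 × 1.2 = -11.64°C → T = -9.64°C
  1600 → 3100 m (saturated, 6°C/km): ΔT = -6 × 1.5 = -9°C → T = -18.64°C
Environment:
  400 → 2400 m (environment, lower layer, 6.5°C/km): ΔT = -6.5 × 2 = -13°C → T = -11°C
  2400 → 3100 m (environment, upper layer, 5.6°C/km): ΔT = -5.6 × 0.7 = -3.92°C → T = -14.92°C
T_parcel − T_env = -18.64 − (-14.92) = -3.72°C

-3.72°C (parcel cooler than environment)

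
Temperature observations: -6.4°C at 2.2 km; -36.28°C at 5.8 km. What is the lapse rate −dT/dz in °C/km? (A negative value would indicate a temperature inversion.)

8.3°C/km

Γ = −ΔT/Δz = (-6.4 − (-36.28)) / (5800 − 2200) m
  = 29.88°C / 3.6 km = 8.3°C/km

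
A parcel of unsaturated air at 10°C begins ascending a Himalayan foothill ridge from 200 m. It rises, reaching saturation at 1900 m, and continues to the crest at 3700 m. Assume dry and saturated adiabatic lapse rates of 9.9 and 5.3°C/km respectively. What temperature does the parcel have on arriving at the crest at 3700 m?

200 → 1900 m (dry, 9.9°C/km): ΔT = -9.9 × 1.7 = -16.83°C → T = -6.83°C
1900 → 3700 m (saturated, 5.3°C/km): ΔT = -5.3 × 1.8 = -9.54°C → T = -16.37°C

-16.37°C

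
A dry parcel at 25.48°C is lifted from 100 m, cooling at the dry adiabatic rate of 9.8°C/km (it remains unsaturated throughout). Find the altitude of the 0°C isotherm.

2700 m

Height above start = (25.48 − 0) / 9.8 = 2.6 km
Altitude = 100 m + 2600 m = 2700 m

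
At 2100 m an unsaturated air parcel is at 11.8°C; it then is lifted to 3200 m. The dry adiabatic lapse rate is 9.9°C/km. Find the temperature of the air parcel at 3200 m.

2100–3200 m, dry adiabatic: Δz = 1.1 km ⇒ ΔT = -10.89°C; T = 0.91°C

0.91°C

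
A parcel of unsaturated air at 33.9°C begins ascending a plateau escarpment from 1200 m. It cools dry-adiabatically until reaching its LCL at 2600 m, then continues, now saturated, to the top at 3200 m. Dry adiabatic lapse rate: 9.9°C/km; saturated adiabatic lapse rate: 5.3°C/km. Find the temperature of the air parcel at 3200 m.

From 1200 m to 2600 m (dry): cools by 9.9 × 1.4 = 13.86°C, giving 20.04°C.
From 2600 m to 3200 m (saturated): cools by 5.3 × 0.6 = 3.18°C, giving 16.86°C.

16.86°C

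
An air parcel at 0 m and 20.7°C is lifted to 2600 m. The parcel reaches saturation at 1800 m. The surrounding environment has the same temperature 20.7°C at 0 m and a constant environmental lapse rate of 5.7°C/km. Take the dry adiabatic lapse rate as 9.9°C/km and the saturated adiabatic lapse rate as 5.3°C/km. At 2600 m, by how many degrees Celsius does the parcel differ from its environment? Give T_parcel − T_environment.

-7.24°C (parcel cooler than environment)

Parcel:
  Dry to 1800 m: -9.9 × 1.8 km = -17.82°C, so T = 2.88°C.
  Saturated to 2600 m: -5.3 × 0.8 km = -4.24°C, so T = -1.36°C.
Environment:
  Environment to 2600 m: -5.7 × 2.6 km = -14.82°C, so T = 5.88°C.
T_parcel − T_env = -1.36 − 5.88 = -7.24°C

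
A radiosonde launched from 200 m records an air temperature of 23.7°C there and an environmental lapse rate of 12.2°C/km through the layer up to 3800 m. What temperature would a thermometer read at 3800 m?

-20.22°C

Environmental to 3800 m: -12.2 × 3.6 km = -43.92°C, so T = -20.22°C.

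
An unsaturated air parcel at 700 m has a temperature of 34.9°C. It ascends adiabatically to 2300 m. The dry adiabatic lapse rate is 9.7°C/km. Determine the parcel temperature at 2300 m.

19.38°C

700–2300 m, dry adiabatic: Δz = 1.6 km ⇒ ΔT = -15.52°C; T = 19.38°C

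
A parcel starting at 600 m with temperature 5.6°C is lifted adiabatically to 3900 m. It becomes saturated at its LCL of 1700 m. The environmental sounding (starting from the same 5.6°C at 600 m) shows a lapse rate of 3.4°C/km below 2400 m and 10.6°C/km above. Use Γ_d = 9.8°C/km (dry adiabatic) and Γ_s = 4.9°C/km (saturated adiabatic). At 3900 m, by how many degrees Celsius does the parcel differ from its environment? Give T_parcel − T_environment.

Parcel:
  600–1700 m, dry: Δz = 1.1 km ⇒ ΔT = -10.78°C; T = -5.18°C
  1700–3900 m, saturated: Δz = 2.2 km ⇒ ΔT = -10.78°C; T = -15.96°C
Environment:
  600–2400 m, environment, lower layer: Δz = 1.8 km ⇒ ΔT = -6.12°C; T = -0.52°C
  2400–3900 m, environment, upper layer: Δz = 1.5 km ⇒ ΔT = -15.9°C; T = -16.42°C
T_parcel − T_env = -15.96 − (-16.42) = +0.46°C

+0.46°C (parcel warmer than environment)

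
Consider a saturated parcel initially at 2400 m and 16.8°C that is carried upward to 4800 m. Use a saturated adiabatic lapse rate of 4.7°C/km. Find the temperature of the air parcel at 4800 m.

5.52°C

From 2400 m to 4800 m (saturated adiabatic): cools by 4.7 × 2.4 = 11.28°C, giving 5.52°C.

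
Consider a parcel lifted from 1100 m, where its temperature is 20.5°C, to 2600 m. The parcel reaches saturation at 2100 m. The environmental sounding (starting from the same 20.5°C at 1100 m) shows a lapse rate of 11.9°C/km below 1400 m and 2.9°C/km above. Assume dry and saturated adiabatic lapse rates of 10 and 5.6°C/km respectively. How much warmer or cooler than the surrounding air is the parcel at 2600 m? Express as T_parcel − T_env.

-5.75°C (parcel cooler than environment)

Parcel:
  From 1100 m to 2100 m (dry): cools by 10 × 1 = 10°C, giving 10.5°C.
  From 2100 m to 2600 m (saturated): cools by 5.6 × 0.5 = 2.8°C, giving 7.7°C.
Environment:
  From 1100 m to 1400 m (environment, lower layer): cools by 11.9 × 0.3 = 3.57°C, giving 16.93°C.
  From 1400 m to 2600 m (environment, upper layer): cools by 2.9 × 1.2 = 3.48°C, giving 13.45°C.
T_parcel − T_env = 7.7 − 13.45 = -5.75°C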